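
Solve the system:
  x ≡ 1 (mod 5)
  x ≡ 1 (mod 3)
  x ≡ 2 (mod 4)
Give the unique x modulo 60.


Moduli 5, 3, 4 are pairwise coprime; by CRT there is a unique solution modulo M = 5 · 3 · 4 = 60.
Solve pairwise, accumulating the modulus:
  Start with x ≡ 1 (mod 5).
  Combine with x ≡ 1 (mod 3): since gcd(5, 3) = 1, we get a unique residue mod 15.
    Write x = 1 + 5·t and substitute into x ≡ 1 (mod 3): 5·t ≡ 1 − 1 = 0 (mod 3).
    Reduce coefficients mod 3: 2·t ≡ 0 (mod 3).
    The inverse of 2 mod 3 is 2 (since 2·2 = 4 = 1·3 + 1), so t ≡ 2·0 = 0 ≡ 0 (mod 3).
    Then x = 1 + 5·0 = 1, valid modulo lcm(5, 3) = 15: x ≡ 1 (mod 15).
  Combine with x ≡ 2 (mod 4): since gcd(15, 4) = 1, we get a unique residue mod 60.
    Write x = 1 + 15·t and substitute into x ≡ 2 (mod 4): 15·t ≡ 2 − 1 = 1 (mod 4).
    Reduce coefficients mod 4: 3·t ≡ 1 (mod 4).
    The inverse of 3 mod 4 is 3 (since 3·3 = 9 = 2·4 + 1), so t ≡ 3·1 = 3 ≡ 3 (mod 4).
    Then x = 1 + 15·3 = 46, valid modulo lcm(15, 4) = 60: x ≡ 46 (mod 60).
Verify: 46 mod 5 = 1 ✓, 46 mod 3 = 1 ✓, 46 mod 4 = 2 ✓.

x ≡ 46 (mod 60).


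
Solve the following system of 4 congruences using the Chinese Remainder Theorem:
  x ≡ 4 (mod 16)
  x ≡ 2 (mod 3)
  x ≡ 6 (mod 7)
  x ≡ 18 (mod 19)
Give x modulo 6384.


Product of moduli M = 16 · 3 · 7 · 19 = 6384.
Merge one congruence at a time:
  Start: x ≡ 4 (mod 16).
  Combine with x ≡ 2 (mod 3); new modulus lcm = 48.
    Write x = 4 + 16·t and substitute into x ≡ 2 (mod 3): 16·t ≡ 2 − 4 = -2 (mod 3).
    Reduce coefficients mod 3: 1·t ≡ 1 (mod 3).
    So t ≡ 1 (mod 3).
    Then x = 4 + 16·1 = 20, valid modulo lcm(16, 3) = 48: x ≡ 20 (mod 48).
  Combine with x ≡ 6 (mod 7); new modulus lcm = 336.
    Write x = 20 + 48·t and substitute into x ≡ 6 (mod 7): 48·t ≡ 6 − 20 = -14 (mod 7).
    Reduce coefficients mod 7: 6·t ≡ 0 (mod 7).
    The inverse of 6 mod 7 is 6 (since 6·6 = 36 = 5·7 + 1), so t ≡ 6·0 = 0 ≡ 0 (mod 7).
    Then x = 20 + 48·0 = 20, valid modulo lcm(48, 7) = 336: x ≡ 20 (mod 336).
  Combine with x ≡ 18 (mod 19); new modulus lcm = 6384.
    Write x = 20 + 336·t and substitute into x ≡ 18 (mod 19): 336·t ≡ 18 − 20 = -2 (mod 19).
    Reduce coefficients mod 19: 13·t ≡ 17 (mod 19).
    The inverse of 13 mod 19 is 3 (since 13·3 = 39 = 2·19 + 1), so t ≡ 3·17 = 51 ≡ 13 (mod 19).
    Then x = 20 + 336·13 = 4388, valid modulo lcm(336, 19) = 6384: x ≡ 4388 (mod 6384).
Verify against each original: 4388 mod 16 = 4, 4388 mod 3 = 2, 4388 mod 7 = 6, 4388 mod 19 = 18.

x ≡ 4388 (mod 6384).


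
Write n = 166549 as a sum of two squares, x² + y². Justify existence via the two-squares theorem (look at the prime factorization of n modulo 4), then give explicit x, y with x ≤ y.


Step 1: Factor n = 166549 = 17 · 97 · 101.
Step 2: Check the mod-4 condition on each prime factor: 17 ≡ 1 (mod 4), exponent 1; 97 ≡ 1 (mod 4), exponent 1; 101 ≡ 1 (mod 4), exponent 1.
All primes ≡ 3 (mod 4) appear to even exponent (or don't appear), so by the two-squares theorem n IS expressible as a sum of two squares.
Step 3: Build a representation. Here n = 17 · 97 · 101 is a product of primes ≡ 1 (mod 4). Each prime p ≡ 1 (mod 4) is itself a sum of two squares; find a² by testing p − a² for a perfect square:
  17: 17 − 1² = 16 = 4² ⇒ 17 = 1² + 4².
  97: 97 − 1² = 96, 97 − 2² = 93, 97 − 3² = 88, 97 − 4² = 81 = 9² ⇒ 97 = 4² + 9².
  101: 101 − 1² = 100 = 10² ⇒ 101 = 1² + 10².
  Combine using the Brahmagupta–Fibonacci identity (a² + b²)(c² + d²) = (ac − bd)² + (ad + bc)² = (ac + bd)² + (ad − bc)²:
  17 · 97 = 1649: from (1² + 4²)(4² + 9²), take (1·4 − 4·9, 1·9 + 4·4) = (4 − 36, 9 + 16) = (-32, 25); dropping signs (only squares matter) gives (32, 25); check 32² + 25² = 1024 + 625 = 1649 ✓.
  1649 · 101 = 166549: from (32² + 25²)(1² + 10²), take (32·1 − 25·10, 32·10 + 25·1) = (32 − 250, 320 + 25) = (-218, 345); dropping signs (only squares matter) gives (218, 345); check 218² + 345² = 47524 + 119025 = 166549 ✓.
Step 4: Order so x ≤ y and verify: 218² + 345² = 47524 + 119025 = 166549 = n. ✓

n = 166549 = 218² + 345² (one valid representation with x ≤ y).


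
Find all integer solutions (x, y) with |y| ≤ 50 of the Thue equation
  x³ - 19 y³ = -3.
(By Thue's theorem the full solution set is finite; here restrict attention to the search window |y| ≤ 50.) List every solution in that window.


The equation is x³ - 19y³ = -3. For fixed y, x³ = 19·y³ − 3, so a solution requires the RHS to be a perfect cube.
Strategy: iterate y from -50 to 50, compute RHS = 19·y³ − 3, and check whether it is a (positive or negative) perfect cube.
Check small values of y:
  y = 0: RHS = -3 is not a perfect cube.
  y = 1: RHS = 16 is not a perfect cube.
  y = -1: RHS = -22 is not a perfect cube.
  y = 2: RHS = 149 is not a perfect cube.
  y = -2: RHS = -155 is not a perfect cube.
  y = 3: RHS = 510 is not a perfect cube.
  y = -3: RHS = -516 is not a perfect cube.
Continuing the search up to |y| = 50 finds no solutions either.
No (x, y) in the scanned range satisfies the equation.

No integer solutions with |y| ≤ 50.


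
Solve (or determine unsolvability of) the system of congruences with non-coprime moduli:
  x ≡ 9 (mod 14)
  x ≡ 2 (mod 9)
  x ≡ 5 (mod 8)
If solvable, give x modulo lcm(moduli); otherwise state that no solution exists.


Moduli 14, 9, 8 are not pairwise coprime, so CRT works modulo lcm(m_i) when all pairwise compatibility conditions hold.
Pairwise compatibility: gcd(m_i, m_j) must divide a_i - a_j for every pair.
Merge one congruence at a time:
  Start: x ≡ 9 (mod 14).
  Combine with x ≡ 2 (mod 9): gcd(14, 9) = 1; 2 - 9 = -7, which IS divisible by 1, so compatible.
    Write x = 9 + 14·t and substitute into x ≡ 2 (mod 9): 14·t ≡ 2 − 9 = -7 (mod 9).
    Reduce coefficients mod 9: 5·t ≡ 2 (mod 9).
    The inverse of 5 mod 9 is 2 (since 5·2 = 10 = 1·9 + 1), so t ≡ 2·2 = 4 ≡ 4 (mod 9).
    Then x = 9 + 14·4 = 65, valid modulo lcm(14, 9) = 126: x ≡ 65 (mod 126).
  Combine with x ≡ 5 (mod 8): gcd(126, 8) = 2; 5 - 65 = -60, which IS divisible by 2, so compatible.
    Write x = 65 + 126·t and substitute into x ≡ 5 (mod 8): 126·t ≡ 5 − 65 = -60 (mod 8).
    Divide the congruence (and modulus) by g = 2: 63·t ≡ -30 (mod 4).
    Reduce coefficients mod 4: 3·t ≡ 2 (mod 4).
    The inverse of 3 mod 4 is 3 (since 3·3 = 9 = 2·4 + 1), so t ≡ 3·2 = 6 ≡ 2 (mod 4).
    Then x = 65 + 126·2 = 317, valid modulo lcm(126, 8) = 504: x ≡ 317 (mod 504).
Verify: 317 mod 14 = 9, 317 mod 9 = 2, 317 mod 8 = 5.

x ≡ 317 (mod 504).


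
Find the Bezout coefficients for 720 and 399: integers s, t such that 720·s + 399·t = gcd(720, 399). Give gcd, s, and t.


Euclidean algorithm on (720, 399) — divide until remainder is 0:
  720 = 1 · 399 + 321
  399 = 1 · 321 + 78
  321 = 4 · 78 + 9
  78 = 8 · 9 + 6
  9 = 1 · 6 + 3
  6 = 2 · 3 + 0
gcd(720, 399) = 3.
Track Bezout coefficients alongside the remainders: start with r₀ = 720 = a·1 + b·0 (s = 1, t = 0) and r₁ = 399 = a·0 + b·1 (s = 0, t = 1); each new remainder r_{k+1} = r_{k-1} − q_k·r_k inherits s_{k+1} = s_{k-1} − q_k·s_k, t_{k+1} = t_{k-1} − q_k·t_k, so r_k = a·s_k + b·t_k at every step:
  q = 1: r = 321, s = 1 − 1·0 = 1, t = 0 − 1·1 = -1  (check: 720·1 + 399·(-1) = 321)
  q = 1: r = 78, s = 0 − 1·1 = -1, t = 1 − 1·(-1) = 2  (check: 720·(-1) + 399·2 = 78)
  q = 4: r = 9, s = 1 − 4·(-1) = 5, t = -1 − 4·2 = -9  (check: 720·5 + 399·(-9) = 9)
  q = 8: r = 6, s = -1 − 8·5 = -41, t = 2 − 8·(-9) = 74  (check: 720·(-41) + 399·74 = 6)
  q = 1: r = 3, s = 5 − 1·(-41) = 46, t = -9 − 1·74 = -83  (check: 720·46 + 399·(-83) = 3)
The row with r = 3 (the gcd) gives the Bezout coefficients s = 46, t = -83.
Result: 720 · (46) + 399 · (-83) = 3.

gcd(720, 399) = 3; s = 46, t = -83 (check: 720·46 + 399·(-83) = 3).


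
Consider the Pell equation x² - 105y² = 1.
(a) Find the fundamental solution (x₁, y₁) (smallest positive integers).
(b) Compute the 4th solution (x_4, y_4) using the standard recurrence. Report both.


Step 1: Find the fundamental solution (x₁, y₁) of x² - 105y² = 1.
  Expand √105 as a continued fraction. a₀ = ⌊√105⌋ = 10; iterate m_{k+1} = d_k·a_k − m_k, d_{k+1} = (105 − m_{k+1}²)/d_k, a_{k+1} = ⌊(a₀ + m_{k+1})/d_{k+1}⌋ (starting m₀ = 0, d₀ = 1), with convergents p_k = a_k·p_{k-1} + p_{k-2}, q_k = a_k·q_{k-1} + q_{k-2} (p₋₁ = 1, q₋₁ = 0):
  k = 0: a₀ = 10; p₀/q₀ = 10/1; p₀² − 105·q₀² = 100 − 105 = -5.
  k = 1: m = 10, d = 5, a = ⌊(10 + 10)/5⌋ = 4; p/q = (4·10 + 1)/(4·1 + 0) = 41/4; p² − 105·q² = 1681 − 1680 = 1.
  The first convergent with p² − 105·q² = 1 gives the fundamental solution (x₁, y₁) = (41, 4).
Step 2: Apply the recurrence (x_{n+1}, y_{n+1}) = (x₁x_n + 105y₁y_n, x₁y_n + y₁x_n) repeatedly.
  From (x_1, y_1) = (41, 4): x_2 = 41·41 + 105·4·4 = 3361; y_2 = 41·4 + 4·41 = 328.
  From (x_2, y_2) = (3361, 328): x_3 = 41·3361 + 105·4·328 = 275561; y_3 = 41·328 + 4·3361 = 26892.
  From (x_3, y_3) = (275561, 26892): x_4 = 41·275561 + 105·4·26892 = 22592641; y_4 = 41·26892 + 4·275561 = 2204816.
Step 3: Verify x_4² - 105·y_4² = 510427427354881 - 510427427354880 = 1 (should be 1). ✓

(x_1, y_1) = (41, 4); (x_4, y_4) = (22592641, 2204816).


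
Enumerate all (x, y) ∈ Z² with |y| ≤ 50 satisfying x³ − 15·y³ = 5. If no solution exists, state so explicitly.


The equation is x³ - 15y³ = 5. For fixed y, x³ = 15·y³ + 5, so a solution requires the RHS to be a perfect cube.
Strategy: iterate y from -50 to 50, compute RHS = 15·y³ + 5, and check whether it is a (positive or negative) perfect cube.
Check small values of y:
  y = 0: RHS = 5 is not a perfect cube.
  y = 1: RHS = 20 is not a perfect cube.
  y = -1: RHS = -10 is not a perfect cube.
  y = 2: RHS = 125 = (5)³ ⇒ x = 5 works.
  y = -2: RHS = -115 is not a perfect cube.
  y = 3: RHS = 410 is not a perfect cube.
  y = -3: RHS = -400 is not a perfect cube.
Continuing the search up to |y| = 50 finds no further solutions beyond those listed.
Collected solutions: (5, 2).

Solutions (with |y| ≤ 50): (5, 2).


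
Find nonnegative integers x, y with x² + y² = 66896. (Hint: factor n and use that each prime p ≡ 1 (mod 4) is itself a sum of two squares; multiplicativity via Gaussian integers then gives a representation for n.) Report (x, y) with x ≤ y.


Step 1: Factor n = 66896 = 2^4 · 37 · 113.
Step 2: Check the mod-4 condition on each prime factor: 2 = 2 (special); 37 ≡ 1 (mod 4), exponent 1; 113 ≡ 1 (mod 4), exponent 1.
All primes ≡ 3 (mod 4) appear to even exponent (or don't appear), so by the two-squares theorem n IS expressible as a sum of two squares.
Step 3: Build a representation. Group n = k² · m with k = 4 and m = 37 · 113 = 4181 (a product of primes ≡ 1 (mod 4)); a representation of m scales to one of n via (k·x)² + (k·y)² = k²(x² + y²). Each prime p ≡ 1 (mod 4) is itself a sum of two squares; find a² by testing p − a² for a perfect square:
  37: 37 − 1² = 36 = 6² ⇒ 37 = 1² + 6².
  113: 113 − 1² = 112, 113 − 2² = 109, 113 − 3² = 104, 113 − 4² = 97, 113 − 5² = 88, 113 − 6² = 77, 113 − 7² = 64 = 8² ⇒ 113 = 7² + 8².
  Combine using the Brahmagupta–Fibonacci identity (a² + b²)(c² + d²) = (ac − bd)² + (ad + bc)² = (ac + bd)² + (ad − bc)²:
  37 · 113 = 4181: from (1² + 6²)(7² + 8²), take (1·7 − 6·8, 1·8 + 6·7) = (7 − 48, 8 + 42) = (-41, 50); dropping signs (only squares matter) gives (41, 50); check 41² + 50² = 1681 + 2500 = 4181 ✓.
  Scale by k = 4: (4·41, 4·50) = (164, 200).
Step 4: Order so x ≤ y and verify: 164² + 200² = 26896 + 40000 = 66896 = n. ✓

n = 66896 = 164² + 200² (one valid representation with x ≤ y).


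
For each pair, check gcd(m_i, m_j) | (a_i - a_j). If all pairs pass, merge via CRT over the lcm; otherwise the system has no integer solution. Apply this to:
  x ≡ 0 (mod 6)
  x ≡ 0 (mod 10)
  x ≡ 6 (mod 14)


Moduli 6, 10, 14 are not pairwise coprime, so CRT works modulo lcm(m_i) when all pairwise compatibility conditions hold.
Pairwise compatibility: gcd(m_i, m_j) must divide a_i - a_j for every pair.
Merge one congruence at a time:
  Start: x ≡ 0 (mod 6).
  Combine with x ≡ 0 (mod 10): gcd(6, 10) = 2; 0 - 0 = 0, which IS divisible by 2, so compatible.
    Write x = 0 + 6·t and substitute into x ≡ 0 (mod 10): 6·t ≡ 0 − 0 = 0 (mod 10).
    Divide the congruence (and modulus) by g = 2: 3·t ≡ 0 (mod 5).
    The inverse of 3 mod 5 is 2 (since 3·2 = 6 = 1·5 + 1), so t ≡ 2·0 = 0 ≡ 0 (mod 5).
    Then x = 0 + 6·0 = 0, valid modulo lcm(6, 10) = 30: x ≡ 0 (mod 30).
  Combine with x ≡ 6 (mod 14): gcd(30, 14) = 2; 6 - 0 = 6, which IS divisible by 2, so compatible.
    Write x = 0 + 30·t and substitute into x ≡ 6 (mod 14): 30·t ≡ 6 − 0 = 6 (mod 14).
    Divide the congruence (and modulus) by g = 2: 15·t ≡ 3 (mod 7).
    Reduce coefficients mod 7: 1·t ≡ 3 (mod 7).
    So t ≡ 3 (mod 7).
    Then x = 0 + 30·3 = 90, valid modulo lcm(30, 14) = 210: x ≡ 90 (mod 210).
Verify: 90 mod 6 = 0, 90 mod 10 = 0, 90 mod 14 = 6.

x ≡ 90 (mod 210).


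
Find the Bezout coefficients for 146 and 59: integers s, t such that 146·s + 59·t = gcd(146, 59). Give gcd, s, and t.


Euclidean algorithm on (146, 59) — divide until remainder is 0:
  146 = 2 · 59 + 28
  59 = 2 · 28 + 3
  28 = 9 · 3 + 1
  3 = 3 · 1 + 0
gcd(146, 59) = 1.
Track Bezout coefficients alongside the remainders: start with r₀ = 146 = a·1 + b·0 (s = 1, t = 0) and r₁ = 59 = a·0 + b·1 (s = 0, t = 1); each new remainder r_{k+1} = r_{k-1} − q_k·r_k inherits s_{k+1} = s_{k-1} − q_k·s_k, t_{k+1} = t_{k-1} − q_k·t_k, so r_k = a·s_k + b·t_k at every step:
  q = 2: r = 28, s = 1 − 2·0 = 1, t = 0 − 2·1 = -2  (check: 146·1 + 59·(-2) = 28)
  q = 2: r = 3, s = 0 − 2·1 = -2, t = 1 − 2·(-2) = 5  (check: 146·(-2) + 59·5 = 3)
  q = 9: r = 1, s = 1 − 9·(-2) = 19, t = -2 − 9·5 = -47  (check: 146·19 + 59·(-47) = 1)
The row with r = 1 (the gcd) gives the Bezout coefficients s = 19, t = -47.
Result: 146 · (19) + 59 · (-47) = 1.

gcd(146, 59) = 1; s = 19, t = -47 (check: 146·19 + 59·(-47) = 1).


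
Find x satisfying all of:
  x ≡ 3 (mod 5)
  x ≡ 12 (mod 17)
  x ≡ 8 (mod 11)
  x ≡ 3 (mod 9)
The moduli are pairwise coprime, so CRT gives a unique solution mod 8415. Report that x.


Product of moduli M = 5 · 17 · 11 · 9 = 8415.
Merge one congruence at a time:
  Start: x ≡ 3 (mod 5).
  Combine with x ≡ 12 (mod 17); new modulus lcm = 85.
    Write x = 3 + 5·t and substitute into x ≡ 12 (mod 17): 5·t ≡ 12 − 3 = 9 (mod 17).
    The inverse of 5 mod 17 is 7 (since 5·7 = 35 = 2·17 + 1), so t ≡ 7·9 = 63 ≡ 12 (mod 17).
    Then x = 3 + 5·12 = 63, valid modulo lcm(5, 17) = 85: x ≡ 63 (mod 85).
  Combine with x ≡ 8 (mod 11); new modulus lcm = 935.
    Write x = 63 + 85·t and substitute into x ≡ 8 (mod 11): 85·t ≡ 8 − 63 = -55 (mod 11).
    Reduce coefficients mod 11: 8·t ≡ 0 (mod 11).
    The inverse of 8 mod 11 is 7 (since 8·7 = 56 = 5·11 + 1), so t ≡ 7·0 = 0 ≡ 0 (mod 11).
    Then x = 63 + 85·0 = 63, valid modulo lcm(85, 11) = 935: x ≡ 63 (mod 935).
  Combine with x ≡ 3 (mod 9); new modulus lcm = 8415.
    Write x = 63 + 935·t and substitute into x ≡ 3 (mod 9): 935·t ≡ 3 − 63 = -60 (mod 9).
    Reduce coefficients mod 9: 8·t ≡ 3 (mod 9).
    The inverse of 8 mod 9 is 8 (since 8·8 = 64 = 7·9 + 1), so t ≡ 8·3 = 24 ≡ 6 (mod 9).
    Then x = 63 + 935·6 = 5673, valid modulo lcm(935, 9) = 8415: x ≡ 5673 (mod 8415).
Verify against each original: 5673 mod 5 = 3, 5673 mod 17 = 12, 5673 mod 11 = 8, 5673 mod 9 = 3.

x ≡ 5673 (mod 8415).


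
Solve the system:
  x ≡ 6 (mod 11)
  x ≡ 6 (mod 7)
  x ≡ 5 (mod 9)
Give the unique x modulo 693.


Moduli 11, 7, 9 are pairwise coprime; by CRT there is a unique solution modulo M = 11 · 7 · 9 = 693.
Solve pairwise, accumulating the modulus:
  Start with x ≡ 6 (mod 11).
  Combine with x ≡ 6 (mod 7): since gcd(11, 7) = 1, we get a unique residue mod 77.
    Write x = 6 + 11·t and substitute into x ≡ 6 (mod 7): 11·t ≡ 6 − 6 = 0 (mod 7).
    Reduce coefficients mod 7: 4·t ≡ 0 (mod 7).
    The inverse of 4 mod 7 is 2 (since 4·2 = 8 = 1·7 + 1), so t ≡ 2·0 = 0 ≡ 0 (mod 7).
    Then x = 6 + 11·0 = 6, valid modulo lcm(11, 7) = 77: x ≡ 6 (mod 77).
  Combine with x ≡ 5 (mod 9): since gcd(77, 9) = 1, we get a unique residue mod 693.
    Write x = 6 + 77·t and substitute into x ≡ 5 (mod 9): 77·t ≡ 5 − 6 = -1 (mod 9).
    Reduce coefficients mod 9: 5·t ≡ 8 (mod 9).
    The inverse of 5 mod 9 is 2 (since 5·2 = 10 = 1·9 + 1), so t ≡ 2·8 = 16 ≡ 7 (mod 9).
    Then x = 6 + 77·7 = 545, valid modulo lcm(77, 9) = 693: x ≡ 545 (mod 693).
Verify: 545 mod 11 = 6 ✓, 545 mod 7 = 6 ✓, 545 mod 9 = 5 ✓.

x ≡ 545 (mod 693).


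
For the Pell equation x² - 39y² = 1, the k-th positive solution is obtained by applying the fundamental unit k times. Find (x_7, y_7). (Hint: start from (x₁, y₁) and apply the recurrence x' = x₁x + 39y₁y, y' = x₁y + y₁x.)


Step 1: Find the fundamental solution (x₁, y₁) of x² - 39y² = 1.
  Expand √39 as a continued fraction. a₀ = ⌊√39⌋ = 6; iterate m_{k+1} = d_k·a_k − m_k, d_{k+1} = (39 − m_{k+1}²)/d_k, a_{k+1} = ⌊(a₀ + m_{k+1})/d_{k+1}⌋ (starting m₀ = 0, d₀ = 1), with convergents p_k = a_k·p_{k-1} + p_{k-2}, q_k = a_k·q_{k-1} + q_{k-2} (p₋₁ = 1, q₋₁ = 0):
  k = 0: a₀ = 6; p₀/q₀ = 6/1; p₀² − 39·q₀² = 36 − 39 = -3.
  k = 1: m = 6, d = 3, a = ⌊(6 + 6)/3⌋ = 4; p/q = (4·6 + 1)/(4·1 + 0) = 25/4; p² − 39·q² = 625 − 624 = 1.
  The first convergent with p² − 39·q² = 1 gives the fundamental solution (x₁, y₁) = (25, 4).
Step 2: Apply the recurrence (x_{n+1}, y_{n+1}) = (x₁x_n + 39y₁y_n, x₁y_n + y₁x_n) repeatedly.
  From (x_1, y_1) = (25, 4): x_2 = 25·25 + 39·4·4 = 1249; y_2 = 25·4 + 4·25 = 200.
  From (x_2, y_2) = (1249, 200): x_3 = 25·1249 + 39·4·200 = 62425; y_3 = 25·200 + 4·1249 = 9996.
  From (x_3, y_3) = (62425, 9996): x_4 = 25·62425 + 39·4·9996 = 3120001; y_4 = 25·9996 + 4·62425 = 499600.
  From (x_4, y_4) = (3120001, 499600): x_5 = 25·3120001 + 39·4·499600 = 155937625; y_5 = 25·499600 + 4·3120001 = 24970004.
  From (x_5, y_5) = (155937625, 24970004): x_6 = 25·155937625 + 39·4·24970004 = 7793761249; y_6 = 25·24970004 + 4·155937625 = 1248000600.
  From (x_6, y_6) = (7793761249, 1248000600): x_7 = 25·7793761249 + 39·4·1248000600 = 389532124825; y_7 = 25·1248000600 + 4·7793761249 = 62375059996.
Step 3: Verify x_7² - 39·y_7² = 151735276270679381280625 - 151735276270679381280624 = 1 (should be 1). ✓

(x_1, y_1) = (25, 4); (x_7, y_7) = (389532124825, 62375059996).


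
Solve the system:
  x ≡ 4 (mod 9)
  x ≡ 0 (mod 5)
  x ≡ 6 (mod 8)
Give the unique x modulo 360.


Moduli 9, 5, 8 are pairwise coprime; by CRT there is a unique solution modulo M = 9 · 5 · 8 = 360.
Solve pairwise, accumulating the modulus:
  Start with x ≡ 4 (mod 9).
  Combine with x ≡ 0 (mod 5): since gcd(9, 5) = 1, we get a unique residue mod 45.
    Write x = 4 + 9·t and substitute into x ≡ 0 (mod 5): 9·t ≡ 0 − 4 = -4 (mod 5).
    Reduce coefficients mod 5: 4·t ≡ 1 (mod 5).
    The inverse of 4 mod 5 is 4 (since 4·4 = 16 = 3·5 + 1), so t ≡ 4·1 = 4 ≡ 4 (mod 5).
    Then x = 4 + 9·4 = 40, valid modulo lcm(9, 5) = 45: x ≡ 40 (mod 45).
  Combine with x ≡ 6 (mod 8): since gcd(45, 8) = 1, we get a unique residue mod 360.
    Write x = 40 + 45·t and substitute into x ≡ 6 (mod 8): 45·t ≡ 6 − 40 = -34 (mod 8).
    Reduce coefficients mod 8: 5·t ≡ 6 (mod 8).
    The inverse of 5 mod 8 is 5 (since 5·5 = 25 = 3·8 + 1), so t ≡ 5·6 = 30 ≡ 6 (mod 8).
    Then x = 40 + 45·6 = 310, valid modulo lcm(45, 8) = 360: x ≡ 310 (mod 360).
Verify: 310 mod 9 = 4 ✓, 310 mod 5 = 0 ✓, 310 mod 8 = 6 ✓.

x ≡ 310 (mod 360).


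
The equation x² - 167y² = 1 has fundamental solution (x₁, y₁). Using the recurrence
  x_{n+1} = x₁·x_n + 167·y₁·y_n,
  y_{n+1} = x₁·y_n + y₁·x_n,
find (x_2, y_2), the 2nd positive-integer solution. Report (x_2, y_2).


Step 1: Find the fundamental solution (x₁, y₁) of x² - 167y² = 1.
  Expand √167 as a continued fraction. a₀ = ⌊√167⌋ = 12; iterate m_{k+1} = d_k·a_k − m_k, d_{k+1} = (167 − m_{k+1}²)/d_k, a_{k+1} = ⌊(a₀ + m_{k+1})/d_{k+1}⌋ (starting m₀ = 0, d₀ = 1), with convergents p_k = a_k·p_{k-1} + p_{k-2}, q_k = a_k·q_{k-1} + q_{k-2} (p₋₁ = 1, q₋₁ = 0):
  k = 0: a₀ = 12; p₀/q₀ = 12/1; p₀² − 167·q₀² = 144 − 167 = -23.
  k = 1: m = 12, d = 23, a = ⌊(12 + 12)/23⌋ = 1; p/q = (1·12 + 1)/(1·1 + 0) = 13/1; p² − 167·q² = 169 − 167 = 2.
  k = 2: m = 11, d = 2, a = ⌊(12 + 11)/2⌋ = 11; p/q = (11·13 + 12)/(11·1 + 1) = 155/12; p² − 167·q² = 24025 − 24048 = -23.
  k = 3: m = 11, d = 23, a = ⌊(12 + 11)/23⌋ = 1; p/q = (1·155 + 13)/(1·12 + 1) = 168/13; p² − 167·q² = 28224 − 28223 = 1.
  The first convergent with p² − 167·q² = 1 gives the fundamental solution (x₁, y₁) = (168, 13).
Step 2: Apply the recurrence (x_{n+1}, y_{n+1}) = (x₁x_n + 167y₁y_n, x₁y_n + y₁x_n) repeatedly.
  From (x_1, y_1) = (168, 13): x_2 = 168·168 + 167·13·13 = 56447; y_2 = 168·13 + 13·168 = 4368.
Step 3: Verify x_2² - 167·y_2² = 3186263809 - 3186263808 = 1 (should be 1). ✓

(x_1, y_1) = (168, 13); (x_2, y_2) = (56447, 4368).


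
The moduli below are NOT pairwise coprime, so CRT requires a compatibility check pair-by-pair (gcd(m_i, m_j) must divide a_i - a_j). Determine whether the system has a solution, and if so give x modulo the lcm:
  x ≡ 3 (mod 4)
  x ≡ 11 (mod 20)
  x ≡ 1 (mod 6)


Moduli 4, 20, 6 are not pairwise coprime, so CRT works modulo lcm(m_i) when all pairwise compatibility conditions hold.
Pairwise compatibility: gcd(m_i, m_j) must divide a_i - a_j for every pair.
Merge one congruence at a time:
  Start: x ≡ 3 (mod 4).
  Combine with x ≡ 11 (mod 20): gcd(4, 20) = 4; 11 - 3 = 8, which IS divisible by 4, so compatible.
    Write x = 3 + 4·t and substitute into x ≡ 11 (mod 20): 4·t ≡ 11 − 3 = 8 (mod 20).
    Divide the congruence (and modulus) by g = 4: 1·t ≡ 2 (mod 5).
    So t ≡ 2 (mod 5).
    Then x = 3 + 4·2 = 11, valid modulo lcm(4, 20) = 20: x ≡ 11 (mod 20).
  Combine with x ≡ 1 (mod 6): gcd(20, 6) = 2; 1 - 11 = -10, which IS divisible by 2, so compatible.
    Write x = 11 + 20·t and substitute into x ≡ 1 (mod 6): 20·t ≡ 1 − 11 = -10 (mod 6).
    Divide the congruence (and modulus) by g = 2: 10·t ≡ -5 (mod 3).
    Reduce coefficients mod 3: 1·t ≡ 1 (mod 3).
    So t ≡ 1 (mod 3).
    Then x = 11 + 20·1 = 31, valid modulo lcm(20, 6) = 60: x ≡ 31 (mod 60).
Verify: 31 mod 4 = 3, 31 mod 20 = 11, 31 mod 6 = 1.

x ≡ 31 (mod 60).


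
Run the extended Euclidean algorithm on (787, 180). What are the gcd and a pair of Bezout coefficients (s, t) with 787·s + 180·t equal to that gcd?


Euclidean algorithm on (787, 180) — divide until remainder is 0:
  787 = 4 · 180 + 67
  180 = 2 · 67 + 46
  67 = 1 · 46 + 21
  46 = 2 · 21 + 4
  21 = 5 · 4 + 1
  4 = 4 · 1 + 0
gcd(787, 180) = 1.
Track Bezout coefficients alongside the remainders: start with r₀ = 787 = a·1 + b·0 (s = 1, t = 0) and r₁ = 180 = a·0 + b·1 (s = 0, t = 1); each new remainder r_{k+1} = r_{k-1} − q_k·r_k inherits s_{k+1} = s_{k-1} − q_k·s_k, t_{k+1} = t_{k-1} − q_k·t_k, so r_k = a·s_k + b·t_k at every step:
  q = 4: r = 67, s = 1 − 4·0 = 1, t = 0 − 4·1 = -4  (check: 787·1 + 180·(-4) = 67)
  q = 2: r = 46, s = 0 − 2·1 = -2, t = 1 − 2·(-4) = 9  (check: 787·(-2) + 180·9 = 46)
  q = 1: r = 21, s = 1 − 1·(-2) = 3, t = -4 − 1·9 = -13  (check: 787·3 + 180·(-13) = 21)
  q = 2: r = 4, s = -2 − 2·3 = -8, t = 9 − 2·(-13) = 35  (check: 787·(-8) + 180·35 = 4)
  q = 5: r = 1, s = 3 − 5·(-8) = 43, t = -13 − 5·35 = -188  (check: 787·43 + 180·(-188) = 1)
The row with r = 1 (the gcd) gives the Bezout coefficients s = 43, t = -188.
Result: 787 · (43) + 180 · (-188) = 1.

gcd(787, 180) = 1; s = 43, t = -188 (check: 787·43 + 180·(-188) = 1).


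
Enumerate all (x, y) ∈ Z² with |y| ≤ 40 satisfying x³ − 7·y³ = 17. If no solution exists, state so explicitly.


The equation is x³ - 7y³ = 17. For fixed y, x³ = 7·y³ + 17, so a solution requires the RHS to be a perfect cube.
Strategy: iterate y from -40 to 40, compute RHS = 7·y³ + 17, and check whether it is a (positive or negative) perfect cube.
Check small values of y:
  y = 0: RHS = 17 is not a perfect cube.
  y = 1: RHS = 24 is not a perfect cube.
  y = -1: RHS = 10 is not a perfect cube.
  y = 2: RHS = 73 is not a perfect cube.
  y = -2: RHS = -39 is not a perfect cube.
  y = 3: RHS = 206 is not a perfect cube.
  y = -3: RHS = -172 is not a perfect cube.
Continuing the search up to |y| = 40 finds no solutions either.
No (x, y) in the scanned range satisfies the equation.

No integer solutions with |y| ≤ 40.


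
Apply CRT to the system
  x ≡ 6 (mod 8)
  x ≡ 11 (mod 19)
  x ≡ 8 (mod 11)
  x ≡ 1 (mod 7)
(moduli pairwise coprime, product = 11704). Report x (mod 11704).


Product of moduli M = 8 · 19 · 11 · 7 = 11704.
Merge one congruence at a time:
  Start: x ≡ 6 (mod 8).
  Combine with x ≡ 11 (mod 19); new modulus lcm = 152.
    Write x = 6 + 8·t and substitute into x ≡ 11 (mod 19): 8·t ≡ 11 − 6 = 5 (mod 19).
    The inverse of 8 mod 19 is 12 (since 8·12 = 96 = 5·19 + 1), so t ≡ 12·5 = 60 ≡ 3 (mod 19).
    Then x = 6 + 8·3 = 30, valid modulo lcm(8, 19) = 152: x ≡ 30 (mod 152).
  Combine with x ≡ 8 (mod 11); new modulus lcm = 1672.
    Write x = 30 + 152·t and substitute into x ≡ 8 (mod 11): 152·t ≡ 8 − 30 = -22 (mod 11).
    Reduce coefficients mod 11: 9·t ≡ 0 (mod 11).
    The inverse of 9 mod 11 is 5 (since 9·5 = 45 = 4·11 + 1), so t ≡ 5·0 = 0 ≡ 0 (mod 11).
    Then x = 30 + 152·0 = 30, valid modulo lcm(152, 11) = 1672: x ≡ 30 (mod 1672).
  Combine with x ≡ 1 (mod 7); new modulus lcm = 11704.
    Write x = 30 + 1672·t and substitute into x ≡ 1 (mod 7): 1672·t ≡ 1 − 30 = -29 (mod 7).
    Reduce coefficients mod 7: 6·t ≡ 6 (mod 7).
    The inverse of 6 mod 7 is 6 (since 6·6 = 36 = 5·7 + 1), so t ≡ 6·6 = 36 ≡ 1 (mod 7).
    Then x = 30 + 1672·1 = 1702, valid modulo lcm(1672, 7) = 11704: x ≡ 1702 (mod 11704).
Verify against each original: 1702 mod 8 = 6, 1702 mod 19 = 11, 1702 mod 11 = 8, 1702 mod 7 = 1.

x ≡ 1702 (mod 11704).


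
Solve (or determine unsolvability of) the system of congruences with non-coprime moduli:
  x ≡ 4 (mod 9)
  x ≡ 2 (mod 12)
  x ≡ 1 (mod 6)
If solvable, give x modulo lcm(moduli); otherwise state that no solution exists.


Moduli 9, 12, 6 are not pairwise coprime, so CRT works modulo lcm(m_i) when all pairwise compatibility conditions hold.
Pairwise compatibility: gcd(m_i, m_j) must divide a_i - a_j for every pair.
Merge one congruence at a time:
  Start: x ≡ 4 (mod 9).
  Combine with x ≡ 2 (mod 12): gcd(9, 12) = 3, and 2 - 4 = -2 is NOT divisible by 3.
    ⇒ system is inconsistent (no integer solution).

No solution (the system is inconsistent).


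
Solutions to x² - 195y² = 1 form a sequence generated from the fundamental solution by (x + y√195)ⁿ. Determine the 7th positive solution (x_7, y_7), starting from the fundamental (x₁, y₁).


Step 1: Find the fundamental solution (x₁, y₁) of x² - 195y² = 1.
  Expand √195 as a continued fraction. a₀ = ⌊√195⌋ = 13; iterate m_{k+1} = d_k·a_k − m_k, d_{k+1} = (195 − m_{k+1}²)/d_k, a_{k+1} = ⌊(a₀ + m_{k+1})/d_{k+1}⌋ (starting m₀ = 0, d₀ = 1), with convergents p_k = a_k·p_{k-1} + p_{k-2}, q_k = a_k·q_{k-1} + q_{k-2} (p₋₁ = 1, q₋₁ = 0):
  k = 0: a₀ = 13; p₀/q₀ = 13/1; p₀² − 195·q₀² = 169 − 195 = -26.
  k = 1: m = 13, d = 26, a = ⌊(13 + 13)/26⌋ = 1; p/q = (1·13 + 1)/(1·1 + 0) = 14/1; p² − 195·q² = 196 − 195 = 1.
  The first convergent with p² − 195·q² = 1 gives the fundamental solution (x₁, y₁) = (14, 1).
Step 2: Apply the recurrence (x_{n+1}, y_{n+1}) = (x₁x_n + 195y₁y_n, x₁y_n + y₁x_n) repeatedly.
  From (x_1, y_1) = (14, 1): x_2 = 14·14 + 195·1·1 = 391; y_2 = 14·1 + 1·14 = 28.
  From (x_2, y_2) = (391, 28): x_3 = 14·391 + 195·1·28 = 10934; y_3 = 14·28 + 1·391 = 783.
  From (x_3, y_3) = (10934, 783): x_4 = 14·10934 + 195·1·783 = 305761; y_4 = 14·783 + 1·10934 = 21896.
  From (x_4, y_4) = (305761, 21896): x_5 = 14·305761 + 195·1·21896 = 8550374; y_5 = 14·21896 + 1·305761 = 612305.
  From (x_5, y_5) = (8550374, 612305): x_6 = 14·8550374 + 195·1·612305 = 239104711; y_6 = 14·612305 + 1·8550374 = 17122644.
  From (x_6, y_6) = (239104711, 17122644): x_7 = 14·239104711 + 195·1·17122644 = 6686381534; y_7 = 14·17122644 + 1·239104711 = 478821727.
Step 3: Verify x_7² - 195·y_7² = 44707698018216193156 - 44707698018216193155 = 1 (should be 1). ✓

(x_1, y_1) = (14, 1); (x_7, y_7) = (6686381534, 478821727).


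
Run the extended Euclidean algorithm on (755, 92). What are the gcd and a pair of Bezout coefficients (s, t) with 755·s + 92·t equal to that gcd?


Euclidean algorithm on (755, 92) — divide until remainder is 0:
  755 = 8 · 92 + 19
  92 = 4 · 19 + 16
  19 = 1 · 16 + 3
  16 = 5 · 3 + 1
  3 = 3 · 1 + 0
gcd(755, 92) = 1.
Track Bezout coefficients alongside the remainders: start with r₀ = 755 = a·1 + b·0 (s = 1, t = 0) and r₁ = 92 = a·0 + b·1 (s = 0, t = 1); each new remainder r_{k+1} = r_{k-1} − q_k·r_k inherits s_{k+1} = s_{k-1} − q_k·s_k, t_{k+1} = t_{k-1} − q_k·t_k, so r_k = a·s_k + b·t_k at every step:
  q = 8: r = 19, s = 1 − 8·0 = 1, t = 0 − 8·1 = -8  (check: 755·1 + 92·(-8) = 19)
  q = 4: r = 16, s = 0 − 4·1 = -4, t = 1 − 4·(-8) = 33  (check: 755·(-4) + 92·33 = 16)
  q = 1: r = 3, s = 1 − 1·(-4) = 5, t = -8 − 1·33 = -41  (check: 755·5 + 92·(-41) = 3)
  q = 5: r = 1, s = -4 − 5·5 = -29, t = 33 − 5·(-41) = 238  (check: 755·(-29) + 92·238 = 1)
The row with r = 1 (the gcd) gives the Bezout coefficients s = -29, t = 238.
Result: 755 · (-29) + 92 · (238) = 1.

gcd(755, 92) = 1; s = -29, t = 238 (check: 755·(-29) + 92·238 = 1).


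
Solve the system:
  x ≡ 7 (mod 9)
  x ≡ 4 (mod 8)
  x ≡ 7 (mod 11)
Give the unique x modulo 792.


Moduli 9, 8, 11 are pairwise coprime; by CRT there is a unique solution modulo M = 9 · 8 · 11 = 792.
Solve pairwise, accumulating the modulus:
  Start with x ≡ 7 (mod 9).
  Combine with x ≡ 4 (mod 8): since gcd(9, 8) = 1, we get a unique residue mod 72.
    Write x = 7 + 9·t and substitute into x ≡ 4 (mod 8): 9·t ≡ 4 − 7 = -3 (mod 8).
    Reduce coefficients mod 8: 1·t ≡ 5 (mod 8).
    So t ≡ 5 (mod 8).
    Then x = 7 + 9·5 = 52, valid modulo lcm(9, 8) = 72: x ≡ 52 (mod 72).
  Combine with x ≡ 7 (mod 11): since gcd(72, 11) = 1, we get a unique residue mod 792.
    Write x = 52 + 72·t and substitute into x ≡ 7 (mod 11): 72·t ≡ 7 − 52 = -45 (mod 11).
    Reduce coefficients mod 11: 6·t ≡ 10 (mod 11).
    The inverse of 6 mod 11 is 2 (since 6·2 = 12 = 1·11 + 1), so t ≡ 2·10 = 20 ≡ 9 (mod 11).
    Then x = 52 + 72·9 = 700, valid modulo lcm(72, 11) = 792: x ≡ 700 (mod 792).
Verify: 700 mod 9 = 7 ✓, 700 mod 8 = 4 ✓, 700 mod 11 = 7 ✓.

x ≡ 700 (mod 792).


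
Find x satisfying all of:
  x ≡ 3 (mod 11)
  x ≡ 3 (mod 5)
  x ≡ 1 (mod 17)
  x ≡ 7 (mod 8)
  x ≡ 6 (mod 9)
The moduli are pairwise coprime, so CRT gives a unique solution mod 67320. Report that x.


Product of moduli M = 11 · 5 · 17 · 8 · 9 = 67320.
Merge one congruence at a time:
  Start: x ≡ 3 (mod 11).
  Combine with x ≡ 3 (mod 5); new modulus lcm = 55.
    Write x = 3 + 11·t and substitute into x ≡ 3 (mod 5): 11·t ≡ 3 − 3 = 0 (mod 5).
    Reduce coefficients mod 5: 1·t ≡ 0 (mod 5).
    So t ≡ 0 (mod 5).
    Then x = 3 + 11·0 = 3, valid modulo lcm(11, 5) = 55: x ≡ 3 (mod 55).
  Combine with x ≡ 1 (mod 17); new modulus lcm = 935.
    Write x = 3 + 55·t and substitute into x ≡ 1 (mod 17): 55·t ≡ 1 − 3 = -2 (mod 17).
    Reduce coefficients mod 17: 4·t ≡ 15 (mod 17).
    The inverse of 4 mod 17 is 13 (since 4·13 = 52 = 3·17 + 1), so t ≡ 13·15 = 195 ≡ 8 (mod 17).
    Then x = 3 + 55·8 = 443, valid modulo lcm(55, 17) = 935: x ≡ 443 (mod 935).
  Combine with x ≡ 7 (mod 8); new modulus lcm = 7480.
    Write x = 443 + 935·t and substitute into x ≡ 7 (mod 8): 935·t ≡ 7 − 443 = -436 (mod 8).
    Reduce coefficients mod 8: 7·t ≡ 4 (mod 8).
    The inverse of 7 mod 8 is 7 (since 7·7 = 49 = 6·8 + 1), so t ≡ 7·4 = 28 ≡ 4 (mod 8).
    Then x = 443 + 935·4 = 4183, valid modulo lcm(935, 8) = 7480: x ≡ 4183 (mod 7480).
  Combine with x ≡ 6 (mod 9); new modulus lcm = 67320.
    Write x = 4183 + 7480·t and substitute into x ≡ 6 (mod 9): 7480·t ≡ 6 − 4183 = -4177 (mod 9).
    Reduce coefficients mod 9: 1·t ≡ 8 (mod 9).
    So t ≡ 8 (mod 9).
    Then x = 4183 + 7480·8 = 64023, valid modulo lcm(7480, 9) = 67320: x ≡ 64023 (mod 67320).
Verify against each original: 64023 mod 11 = 3, 64023 mod 5 = 3, 64023 mod 17 = 1, 64023 mod 8 = 7, 64023 mod 9 = 6.

x ≡ 64023 (mod 67320).


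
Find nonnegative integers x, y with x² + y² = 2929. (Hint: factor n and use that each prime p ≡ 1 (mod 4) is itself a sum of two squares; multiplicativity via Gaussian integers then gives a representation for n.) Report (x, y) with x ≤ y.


Step 1: Factor n = 2929 = 29 · 101.
Step 2: Check the mod-4 condition on each prime factor: 29 ≡ 1 (mod 4), exponent 1; 101 ≡ 1 (mod 4), exponent 1.
All primes ≡ 3 (mod 4) appear to even exponent (or don't appear), so by the two-squares theorem n IS expressible as a sum of two squares.
Step 3: Build a representation. Here n = 29 · 101 is a product of primes ≡ 1 (mod 4). Each prime p ≡ 1 (mod 4) is itself a sum of two squares; find a² by testing p − a² for a perfect square:
  29: 29 − 1² = 28, 29 − 2² = 25 = 5² ⇒ 29 = 2² + 5².
  101: 101 − 1² = 100 = 10² ⇒ 101 = 1² + 10².
  Combine using the Brahmagupta–Fibonacci identity (a² + b²)(c² + d²) = (ac − bd)² + (ad + bc)² = (ac + bd)² + (ad − bc)²:
  29 · 101 = 2929: from (2² + 5²)(1² + 10²), take (2·1 − 5·10, 2·10 + 5·1) = (2 − 50, 20 + 5) = (-48, 25); dropping signs (only squares matter) gives (48, 25); check 48² + 25² = 2304 + 625 = 2929 ✓.
Step 4: Order so x ≤ y and verify: 25² + 48² = 625 + 2304 = 2929 = n. ✓

n = 2929 = 25² + 48² (one valid representation with x ≤ y).


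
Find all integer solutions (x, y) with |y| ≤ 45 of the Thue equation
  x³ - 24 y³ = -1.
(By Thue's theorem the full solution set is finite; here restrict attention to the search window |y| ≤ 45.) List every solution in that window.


The equation is x³ - 24y³ = -1. For fixed y, x³ = 24·y³ − 1, so a solution requires the RHS to be a perfect cube.
Strategy: iterate y from -45 to 45, compute RHS = 24·y³ − 1, and check whether it is a (positive or negative) perfect cube.
Check small values of y:
  y = 0: RHS = -1 = (-1)³ ⇒ x = -1 works.
  y = 1: RHS = 23 is not a perfect cube.
  y = -1: RHS = -25 is not a perfect cube.
  y = 2: RHS = 191 is not a perfect cube.
  y = -2: RHS = -193 is not a perfect cube.
  y = 3: RHS = 647 is not a perfect cube.
  y = -3: RHS = -649 is not a perfect cube.
Continuing the search up to |y| = 45 finds no further solutions beyond those listed.
Collected solutions: (-1, 0).

Solutions (with |y| ≤ 45): (-1, 0).


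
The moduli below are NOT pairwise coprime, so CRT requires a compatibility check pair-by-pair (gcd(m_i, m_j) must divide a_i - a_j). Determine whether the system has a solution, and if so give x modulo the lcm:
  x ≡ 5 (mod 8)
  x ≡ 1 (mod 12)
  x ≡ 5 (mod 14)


Moduli 8, 12, 14 are not pairwise coprime, so CRT works modulo lcm(m_i) when all pairwise compatibility conditions hold.
Pairwise compatibility: gcd(m_i, m_j) must divide a_i - a_j for every pair.
Merge one congruence at a time:
  Start: x ≡ 5 (mod 8).
  Combine with x ≡ 1 (mod 12): gcd(8, 12) = 4; 1 - 5 = -4, which IS divisible by 4, so compatible.
    Write x = 5 + 8·t and substitute into x ≡ 1 (mod 12): 8·t ≡ 1 − 5 = -4 (mod 12).
    Divide the congruence (and modulus) by g = 4: 2·t ≡ -1 (mod 3).
    Reduce coefficients mod 3: 2·t ≡ 2 (mod 3).
    The inverse of 2 mod 3 is 2 (since 2·2 = 4 = 1·3 + 1), so t ≡ 2·2 = 4 ≡ 1 (mod 3).
    Then x = 5 + 8·1 = 13, valid modulo lcm(8, 12) = 24: x ≡ 13 (mod 24).
  Combine with x ≡ 5 (mod 14): gcd(24, 14) = 2; 5 - 13 = -8, which IS divisible by 2, so compatible.
    Write x = 13 + 24·t and substitute into x ≡ 5 (mod 14): 24·t ≡ 5 − 13 = -8 (mod 14).
    Divide the congruence (and modulus) by g = 2: 12·t ≡ -4 (mod 7).
    Reduce coefficients mod 7: 5·t ≡ 3 (mod 7).
    The inverse of 5 mod 7 is 3 (since 5·3 = 15 = 2·7 + 1), so t ≡ 3·3 = 9 ≡ 2 (mod 7).
    Then x = 13 + 24·2 = 61, valid modulo lcm(24, 14) = 168: x ≡ 61 (mod 168).
Verify: 61 mod 8 = 5, 61 mod 12 = 1, 61 mod 14 = 5.

x ≡ 61 (mod 168).


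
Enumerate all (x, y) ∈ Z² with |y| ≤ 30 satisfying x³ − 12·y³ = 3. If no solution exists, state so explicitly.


The equation is x³ - 12y³ = 3. For fixed y, x³ = 12·y³ + 3, so a solution requires the RHS to be a perfect cube.
Strategy: iterate y from -30 to 30, compute RHS = 12·y³ + 3, and check whether it is a (positive or negative) perfect cube.
Check small values of y:
  y = 0: RHS = 3 is not a perfect cube.
  y = 1: RHS = 15 is not a perfect cube.
  y = -1: RHS = -9 is not a perfect cube.
  y = 2: RHS = 99 is not a perfect cube.
  y = -2: RHS = -93 is not a perfect cube.
  y = 3: RHS = 327 is not a perfect cube.
  y = -3: RHS = -321 is not a perfect cube.
Continuing the search up to |y| = 30 finds no solutions either.
No (x, y) in the scanned range satisfies the equation.

No integer solutions with |y| ≤ 30.


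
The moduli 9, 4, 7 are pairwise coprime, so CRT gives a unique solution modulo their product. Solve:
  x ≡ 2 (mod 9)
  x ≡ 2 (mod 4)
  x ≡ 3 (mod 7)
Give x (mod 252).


Moduli 9, 4, 7 are pairwise coprime; by CRT there is a unique solution modulo M = 9 · 4 · 7 = 252.
Solve pairwise, accumulating the modulus:
  Start with x ≡ 2 (mod 9).
  Combine with x ≡ 2 (mod 4): since gcd(9, 4) = 1, we get a unique residue mod 36.
    Write x = 2 + 9·t and substitute into x ≡ 2 (mod 4): 9·t ≡ 2 − 2 = 0 (mod 4).
    Reduce coefficients mod 4: 1·t ≡ 0 (mod 4).
    So t ≡ 0 (mod 4).
    Then x = 2 + 9·0 = 2, valid modulo lcm(9, 4) = 36: x ≡ 2 (mod 36).
  Combine with x ≡ 3 (mod 7): since gcd(36, 7) = 1, we get a unique residue mod 252.
    Write x = 2 + 36·t and substitute into x ≡ 3 (mod 7): 36·t ≡ 3 − 2 = 1 (mod 7).
    Reduce coefficients mod 7: 1·t ≡ 1 (mod 7).
    So t ≡ 1 (mod 7).
    Then x = 2 + 36·1 = 38, valid modulo lcm(36, 7) = 252: x ≡ 38 (mod 252).
Verify: 38 mod 9 = 2 ✓, 38 mod 4 = 2 ✓, 38 mod 7 = 3 ✓.

x ≡ 38 (mod 252).


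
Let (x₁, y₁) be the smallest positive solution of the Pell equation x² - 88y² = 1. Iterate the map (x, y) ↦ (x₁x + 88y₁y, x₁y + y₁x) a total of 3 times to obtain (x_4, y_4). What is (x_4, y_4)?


Step 1: Find the fundamental solution (x₁, y₁) of x² - 88y² = 1.
  Expand √88 as a continued fraction. a₀ = ⌊√88⌋ = 9; iterate m_{k+1} = d_k·a_k − m_k, d_{k+1} = (88 − m_{k+1}²)/d_k, a_{k+1} = ⌊(a₀ + m_{k+1})/d_{k+1}⌋ (starting m₀ = 0, d₀ = 1), with convergents p_k = a_k·p_{k-1} + p_{k-2}, q_k = a_k·q_{k-1} + q_{k-2} (p₋₁ = 1, q₋₁ = 0):
  k = 0: a₀ = 9; p₀/q₀ = 9/1; p₀² − 88·q₀² = 81 − 88 = -7.
  k = 1: m = 9, d = 7, a = ⌊(9 + 9)/7⌋ = 2; p/q = (2·9 + 1)/(2·1 + 0) = 19/2; p² − 88·q² = 361 − 352 = 9.
  k = 2: m = 5, d = 9, a = ⌊(9 + 5)/9⌋ = 1; p/q = (1·19 + 9)/(1·2 + 1) = 28/3; p² − 88·q² = 784 − 792 = -8.
  k = 3: m = 4, d = 8, a = ⌊(9 + 4)/8⌋ = 1; p/q = (1·28 + 19)/(1·3 + 2) = 47/5; p² − 88·q² = 2209 − 2200 = 9.
  k = 4: m = 4, d = 9, a = ⌊(9 + 4)/9⌋ = 1; p/q = (1·47 + 28)/(1·5 + 3) = 75/8; p² − 88·q² = 5625 − 5632 = -7.
  k = 5: m = 5, d = 7, a = ⌊(9 + 5)/7⌋ = 2; p/q = (2·75 + 47)/(2·8 + 5) = 197/21; p² − 88·q² = 38809 − 38808 = 1.
  The first convergent with p² − 88·q² = 1 gives the fundamental solution (x₁, y₁) = (197, 21).
Step 2: Apply the recurrence (x_{n+1}, y_{n+1}) = (x₁x_n + 88y₁y_n, x₁y_n + y₁x_n) repeatedly.
  From (x_1, y_1) = (197, 21): x_2 = 197·197 + 88·21·21 = 77617; y_2 = 197·21 + 21·197 = 8274.
  From (x_2, y_2) = (77617, 8274): x_3 = 197·77617 + 88·21·8274 = 30580901; y_3 = 197·8274 + 21·77617 = 3259935.
  From (x_3, y_3) = (30580901, 3259935): x_4 = 197·30580901 + 88·21·3259935 = 12048797377; y_4 = 197·3259935 + 21·30580901 = 1284406116.
Step 3: Verify x_4² - 88·y_4² = 145173518232002080129 - 145173518232002080128 = 1 (should be 1). ✓

(x_1, y_1) = (197, 21); (x_4, y_4) = (12048797377, 1284406116).
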